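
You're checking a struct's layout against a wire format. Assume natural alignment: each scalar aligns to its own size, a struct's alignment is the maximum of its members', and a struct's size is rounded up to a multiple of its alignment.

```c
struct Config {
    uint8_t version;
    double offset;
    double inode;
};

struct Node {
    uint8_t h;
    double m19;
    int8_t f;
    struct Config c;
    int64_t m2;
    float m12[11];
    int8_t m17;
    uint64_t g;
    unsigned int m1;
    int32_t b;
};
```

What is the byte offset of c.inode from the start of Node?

40

Config: version at 0 (size 1, align 1) → ends 1; pad 7 to align 8 for offset; offset at 8 (size 8, align 8) → ends 16; inode at 16 (size 8, align 8) → ends 24; total 24 bytes, alignment 8
h at 0 (size 1, align 1) → ends 1
pad 7 to align 8 for m19
m19 at 8 (size 8, align 8) → ends 16
f at 16 (size 1, align 1) → ends 17
pad 7 to align 8 for c
c at 24 (size 24, align 8) → ends 48
within Config: inode at 16
24 + 16 = 40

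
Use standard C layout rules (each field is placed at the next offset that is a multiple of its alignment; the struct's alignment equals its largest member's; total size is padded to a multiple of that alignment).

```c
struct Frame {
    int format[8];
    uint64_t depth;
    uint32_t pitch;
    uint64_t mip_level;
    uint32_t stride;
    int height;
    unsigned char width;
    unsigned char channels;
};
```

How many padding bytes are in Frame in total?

format at 0 (size 32, align 4) → ends 32
depth at 32 (size 8, align 8) → ends 40
pitch at 40 (size 4, align 4) → ends 44
pad 4 to align 8 for mip_level
mip_level at 48 (size 8, align 8) → ends 56
stride at 56 (size 4, align 4) → ends 60
height at 60 (size 4, align 4) → ends 64
width at 64 (size 1, align 1) → ends 65
channels at 65 (size 1, align 1) → ends 66
tail pad 6 to reach multiple of 8
total 72 bytes, alignment 8
data bytes 62, size 72 → padding 10

10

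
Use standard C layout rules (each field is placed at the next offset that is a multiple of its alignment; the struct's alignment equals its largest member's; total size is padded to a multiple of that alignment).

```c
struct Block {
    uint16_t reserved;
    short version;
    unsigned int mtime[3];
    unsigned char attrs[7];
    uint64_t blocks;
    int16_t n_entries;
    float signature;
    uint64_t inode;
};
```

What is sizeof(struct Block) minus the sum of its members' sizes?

0..2  reserved  (2B, 2-aligned)
2..4  version  (2B, 2-aligned)
4..16  mtime  (12B, 4-aligned)
16..23  attrs  (7B, 1-aligned)
23..24  -- padding (1B)
24..32  blocks  (8B, 8-aligned)
32..34  n_entries  (2B, 2-aligned)
34..36  -- padding (2B)
36..40  signature  (4B, 4-aligned)
40..48  inode  (8B, 8-aligned)
sizeof = 48, alignof = 8
data bytes 45, size 48 → padding 3

3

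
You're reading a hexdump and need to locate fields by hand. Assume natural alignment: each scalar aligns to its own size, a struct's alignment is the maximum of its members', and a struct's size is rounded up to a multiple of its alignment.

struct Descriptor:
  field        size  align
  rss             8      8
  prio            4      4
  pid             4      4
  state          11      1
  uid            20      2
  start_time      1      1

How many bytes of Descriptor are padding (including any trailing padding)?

rss at 0 (size 8, align 8) → ends 8
prio at 8 (size 4, align 4) → ends 12
pid at 12 (size 4, align 4) → ends 16
state at 16 (size 11, align 1) → ends 27
pad 1 to align 2 for uid
uid at 28 (size 20, align 2) → ends 48
start_time at 48 (size 1, align 1) → ends 49
tail pad 7 to reach multiple of 8
total 56 bytes, alignment 8
data bytes 48, size 56 → padding 8

8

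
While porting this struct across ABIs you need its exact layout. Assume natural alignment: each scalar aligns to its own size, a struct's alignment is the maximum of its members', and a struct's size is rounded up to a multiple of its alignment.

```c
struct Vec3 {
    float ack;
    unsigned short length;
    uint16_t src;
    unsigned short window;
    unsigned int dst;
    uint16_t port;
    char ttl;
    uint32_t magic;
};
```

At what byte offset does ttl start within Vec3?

@0: ack [4B, align 4] → 4
@4: length [2B, align 2] → 6
@6: src [2B, align 2] → 8
@8: window [2B, align 2] → 10
+2 pad (align 4)
@12: dst [4B, align 4] → 16
@16: port [2B, align 2] → 18
@18: ttl [1B, align 1] → 19

18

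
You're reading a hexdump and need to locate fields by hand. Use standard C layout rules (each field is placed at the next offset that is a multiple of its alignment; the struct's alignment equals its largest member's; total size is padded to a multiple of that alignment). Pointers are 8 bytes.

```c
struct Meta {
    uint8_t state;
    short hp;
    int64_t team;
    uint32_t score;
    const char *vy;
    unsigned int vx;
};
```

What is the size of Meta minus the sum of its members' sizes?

13

state at 0 (size 1, align 1) → ends 1
pad 1 to align 2 for hp
hp at 2 (size 2, align 2) → ends 4
pad 4 to align 8 for team
team at 8 (size 8, align 8) → ends 16
score at 16 (size 4, align 4) → ends 20
pad 4 to align 8 for vy
vy at 24 (size 8, align 8) → ends 32
vx at 32 (size 4, align 4) → ends 36
tail pad 4 to reach multiple of 8
total 40 bytes, alignment 8
data bytes 27, size 40 → padding 13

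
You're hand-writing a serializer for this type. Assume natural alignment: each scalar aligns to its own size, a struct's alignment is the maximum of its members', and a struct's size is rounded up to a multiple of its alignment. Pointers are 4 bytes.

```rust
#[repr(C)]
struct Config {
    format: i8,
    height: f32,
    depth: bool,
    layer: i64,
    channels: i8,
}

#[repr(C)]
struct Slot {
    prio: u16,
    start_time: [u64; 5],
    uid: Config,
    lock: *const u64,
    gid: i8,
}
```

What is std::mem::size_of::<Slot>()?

88 bytes

Config: @0: format [1B, align 1] → 1; +3 pad (align 4); @4: height [4B, align 4] → 8; @8: depth [1B, align 1] → 9; +7 pad (align 8); @16: layer [8B, align 8] → 24; @24: channels [1B, align 1] → 25; +7 tail pad (align 8); size 32, align 8
@0: prio [2B, align 2] → 2
+6 pad (align 8)
@8: start_time [40B, align 8] → 48
@48: uid [32B, align 8] → 80
@80: lock [4B, align 4] → 84
@84: gid [1B, align 1] → 85
+3 tail pad (align 8)
size 88, align 8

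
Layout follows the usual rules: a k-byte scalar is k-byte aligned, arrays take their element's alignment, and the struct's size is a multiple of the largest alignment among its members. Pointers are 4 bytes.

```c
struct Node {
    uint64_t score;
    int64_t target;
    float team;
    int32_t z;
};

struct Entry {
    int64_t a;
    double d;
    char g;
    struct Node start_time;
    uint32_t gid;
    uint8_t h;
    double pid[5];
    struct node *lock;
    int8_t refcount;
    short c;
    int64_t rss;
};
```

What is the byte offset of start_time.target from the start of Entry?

32

Node: 0..8  score  (8B, 8-aligned); 8..16  target  (8B, 8-aligned); 16..20  team  (4B, 4-aligned); 20..24  z  (4B, 4-aligned); sizeof = 24, alignof = 8
0..8  a  (8B, 8-aligned)
8..16  d  (8B, 8-aligned)
16..17  g  (1B, 1-aligned)
17..24  -- padding (7B)
24..48  start_time  (24B, 8-aligned)
within Node: target at 8
24 + 8 = 32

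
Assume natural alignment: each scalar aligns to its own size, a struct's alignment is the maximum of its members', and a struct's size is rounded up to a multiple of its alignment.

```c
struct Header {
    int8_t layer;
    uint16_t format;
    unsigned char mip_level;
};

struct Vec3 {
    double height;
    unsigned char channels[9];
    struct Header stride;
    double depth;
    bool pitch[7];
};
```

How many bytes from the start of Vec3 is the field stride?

Header: 0..1  layer  (1B, 1-aligned); 1..2  -- padding (1B); 2..4  format  (2B, 2-aligned); 4..5  mip_level  (1B, 1-aligned); 5..6  -- tail padding (1B); sizeof = 6, alignof = 2
0..8  height  (8B, 8-aligned)
8..17  channels  (9B, 1-aligned)
17..18  -- padding (1B)
18..24  stride  (6B, 2-aligned)

18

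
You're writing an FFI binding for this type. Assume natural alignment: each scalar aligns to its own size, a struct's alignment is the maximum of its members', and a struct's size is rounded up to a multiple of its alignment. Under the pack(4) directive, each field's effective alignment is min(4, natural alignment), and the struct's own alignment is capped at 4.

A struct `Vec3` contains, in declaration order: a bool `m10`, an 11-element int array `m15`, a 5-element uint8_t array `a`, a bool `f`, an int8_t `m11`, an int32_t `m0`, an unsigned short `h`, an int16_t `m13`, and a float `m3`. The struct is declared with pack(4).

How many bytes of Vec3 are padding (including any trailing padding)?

0..1  m10  (1B, 1-aligned)
1..4  -- padding (3B)
4..48  m15  (44B, 4-aligned)
48..53  a  (5B, 1-aligned)
53..54  f  (1B, 1-aligned)
54..55  m11  (1B, 1-aligned)
55..56  -- padding (1B)
56..60  m0  (4B, 4-aligned)
60..62  h  (2B, 2-aligned)
62..64  m13  (2B, 2-aligned)
64..68  m3  (4B, 4-aligned)
sizeof = 68, alignof = 4
data bytes 64, size 68 → padding 4

4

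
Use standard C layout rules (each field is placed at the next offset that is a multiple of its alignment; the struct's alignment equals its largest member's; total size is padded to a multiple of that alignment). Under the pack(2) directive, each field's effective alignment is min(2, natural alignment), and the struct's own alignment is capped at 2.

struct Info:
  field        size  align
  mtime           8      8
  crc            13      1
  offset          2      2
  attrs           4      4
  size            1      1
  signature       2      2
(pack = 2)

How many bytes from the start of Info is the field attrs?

24

mtime at 0 (size 8, align 2) → ends 8
crc at 8 (size 13, align 1) → ends 21
pad 1 to align 2 for offset
offset at 22 (size 2, align 2) → ends 24
attrs at 24 (size 4, align 2) → ends 28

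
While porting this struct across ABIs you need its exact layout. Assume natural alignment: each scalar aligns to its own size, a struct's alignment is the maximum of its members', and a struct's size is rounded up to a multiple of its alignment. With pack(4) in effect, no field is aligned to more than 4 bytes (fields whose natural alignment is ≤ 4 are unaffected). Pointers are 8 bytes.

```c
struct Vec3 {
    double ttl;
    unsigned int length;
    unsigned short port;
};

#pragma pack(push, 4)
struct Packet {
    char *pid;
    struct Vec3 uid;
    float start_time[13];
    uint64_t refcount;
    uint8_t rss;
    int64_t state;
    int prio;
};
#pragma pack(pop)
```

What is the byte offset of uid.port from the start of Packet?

20

Vec3: ttl at 0 (size 8, align 8) → ends 8; length at 8 (size 4, align 4) → ends 12; port at 12 (size 2, align 2) → ends 14; tail pad 2 to reach multiple of 8; total 16 bytes, alignment 8
pid at 0 (size 8, align 4) → ends 8
uid at 8 (size 16, align 4) → ends 24
within Vec3: port at 12
8 + 12 = 20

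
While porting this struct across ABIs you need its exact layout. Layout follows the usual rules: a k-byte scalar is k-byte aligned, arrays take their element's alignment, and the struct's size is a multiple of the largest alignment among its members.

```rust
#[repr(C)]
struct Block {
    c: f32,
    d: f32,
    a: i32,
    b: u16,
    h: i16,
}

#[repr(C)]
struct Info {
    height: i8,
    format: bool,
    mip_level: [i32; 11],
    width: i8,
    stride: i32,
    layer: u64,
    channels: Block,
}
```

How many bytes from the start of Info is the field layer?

Block: 0..4  c  (4B, 4-aligned); 4..8  d  (4B, 4-aligned); 8..12  a  (4B, 4-aligned); 12..14  b  (2B, 2-aligned); 14..16  h  (2B, 2-aligned); sizeof = 16, alignof = 4
0..1  height  (1B, 1-aligned)
1..2  format  (1B, 1-aligned)
2..4  -- padding (2B)
4..48  mip_level  (44B, 4-aligned)
48..49  width  (1B, 1-aligned)
49..52  -- padding (3B)
52..56  stride  (4B, 4-aligned)
56..64  layer  (8B, 8-aligned)

56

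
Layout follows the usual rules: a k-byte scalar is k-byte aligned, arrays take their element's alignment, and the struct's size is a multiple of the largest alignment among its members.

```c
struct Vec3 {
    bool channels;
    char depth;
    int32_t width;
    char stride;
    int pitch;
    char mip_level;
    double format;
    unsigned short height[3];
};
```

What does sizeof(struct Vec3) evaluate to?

@0: channels [1B, align 1] → 1
@1: depth [1B, align 1] → 2
+2 pad (align 4)
@4: width [4B, align 4] → 8
@8: stride [1B, align 1] → 9
+3 pad (align 4)
@12: pitch [4B, align 4] → 16
@16: mip_level [1B, align 1] → 17
+7 pad (align 8)
@24: format [8B, align 8] → 32
@32: height [6B, align 2] → 38
+2 tail pad (align 8)
size 40, align 8

40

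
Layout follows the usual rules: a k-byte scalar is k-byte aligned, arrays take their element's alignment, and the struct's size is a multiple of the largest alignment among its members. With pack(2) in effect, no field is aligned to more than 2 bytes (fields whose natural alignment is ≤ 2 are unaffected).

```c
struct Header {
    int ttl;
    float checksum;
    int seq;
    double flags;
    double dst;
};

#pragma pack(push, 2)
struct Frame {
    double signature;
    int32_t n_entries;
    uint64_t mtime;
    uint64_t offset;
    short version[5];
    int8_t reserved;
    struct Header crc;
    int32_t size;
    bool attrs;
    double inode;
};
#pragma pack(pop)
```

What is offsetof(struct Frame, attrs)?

Header: ttl at 0 (size 4, align 4) → ends 4; checksum at 4 (size 4, align 4) → ends 8; seq at 8 (size 4, align 4) → ends 12; pad 4 to align 8 for flags; flags at 16 (size 8, align 8) → ends 24; dst at 24 (size 8, align 8) → ends 32; total 32 bytes, alignment 8
signature at 0 (size 8, align 2) → ends 8
n_entries at 8 (size 4, align 2) → ends 12
mtime at 12 (size 8, align 2) → ends 20
offset at 20 (size 8, align 2) → ends 28
version at 28 (size 10, align 2) → ends 38
reserved at 38 (size 1, align 1) → ends 39
pad 1 to align 2 for crc
crc at 40 (size 32, align 2) → ends 72
size at 72 (size 4, align 2) → ends 76
attrs at 76 (size 1, align 1) → ends 77

76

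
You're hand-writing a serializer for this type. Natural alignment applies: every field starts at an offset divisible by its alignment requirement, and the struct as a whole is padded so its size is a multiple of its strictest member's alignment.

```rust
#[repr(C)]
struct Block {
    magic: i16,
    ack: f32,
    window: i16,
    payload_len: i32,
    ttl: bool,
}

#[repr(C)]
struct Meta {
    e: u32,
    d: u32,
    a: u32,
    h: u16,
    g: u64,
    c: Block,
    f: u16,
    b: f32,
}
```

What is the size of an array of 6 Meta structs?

336

Block: 0..2  magic  (2B, 2-aligned); 2..4  -- padding (2B); 4..8  ack  (4B, 4-aligned); 8..10  window  (2B, 2-aligned); 10..12  -- padding (2B); 12..16  payload_len  (4B, 4-aligned); 16..17  ttl  (1B, 1-aligned); 17..20  -- tail padding (3B); sizeof = 20, alignof = 4
0..4  e  (4B, 4-aligned)
4..8  d  (4B, 4-aligned)
8..12  a  (4B, 4-aligned)
12..14  h  (2B, 2-aligned)
14..16  -- padding (2B)
16..24  g  (8B, 8-aligned)
24..44  c  (20B, 4-aligned)
44..46  f  (2B, 2-aligned)
46..48  -- padding (2B)
48..52  b  (4B, 4-aligned)
52..56  -- tail padding (4B)
sizeof = 56, alignof = 8
array of 6: 6 × 56 = 336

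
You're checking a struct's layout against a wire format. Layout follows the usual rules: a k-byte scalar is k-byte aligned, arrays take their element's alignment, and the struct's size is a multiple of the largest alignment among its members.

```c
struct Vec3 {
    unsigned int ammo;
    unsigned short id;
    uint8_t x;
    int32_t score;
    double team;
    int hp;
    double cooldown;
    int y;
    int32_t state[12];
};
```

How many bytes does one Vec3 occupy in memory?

ammo at 0 (size 4, align 4) → ends 4
id at 4 (size 2, align 2) → ends 6
x at 6 (size 1, align 1) → ends 7
pad 1 to align 4 for score
score at 8 (size 4, align 4) → ends 12
pad 4 to align 8 for team
team at 16 (size 8, align 8) → ends 24
hp at 24 (size 4, align 4) → ends 28
pad 4 to align 8 for cooldown
cooldown at 32 (size 8, align 8) → ends 40
y at 40 (size 4, align 4) → ends 44
state at 44 (size 48, align 4) → ends 92
tail pad 4 to reach multiple of 8
total 96 bytes, alignment 8

96 bytes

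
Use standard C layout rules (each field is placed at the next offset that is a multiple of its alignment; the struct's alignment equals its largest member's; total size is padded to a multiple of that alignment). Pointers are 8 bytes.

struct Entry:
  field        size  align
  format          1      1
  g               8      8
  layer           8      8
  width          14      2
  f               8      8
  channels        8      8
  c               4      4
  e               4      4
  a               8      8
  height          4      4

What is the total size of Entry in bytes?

80 bytes

@0: format [1B, align 1] → 1
+7 pad (align 8)
@8: g [8B, align 8] → 16
@16: layer [8B, align 8] → 24
@24: width [14B, align 2] → 38
+2 pad (align 8)
@40: f [8B, align 8] → 48
@48: channels [8B, align 8] → 56
@56: c [4B, align 4] → 60
@60: e [4B, align 4] → 64
@64: a [8B, align 8] → 72
@72: height [4B, align 4] → 76
+4 tail pad (align 8)
size 80, align 8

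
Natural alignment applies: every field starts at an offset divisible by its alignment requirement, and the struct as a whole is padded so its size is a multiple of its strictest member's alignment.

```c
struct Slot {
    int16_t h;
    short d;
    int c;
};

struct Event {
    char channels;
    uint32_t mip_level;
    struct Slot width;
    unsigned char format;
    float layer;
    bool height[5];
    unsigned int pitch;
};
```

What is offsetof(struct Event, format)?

Slot: 0..2  h  (2B, 2-aligned); 2..4  d  (2B, 2-aligned); 4..8  c  (4B, 4-aligned); sizeof = 8, alignof = 4
0..1  channels  (1B, 1-aligned)
1..4  -- padding (3B)
4..8  mip_level  (4B, 4-aligned)
8..16  width  (8B, 4-aligned)
16..17  format  (1B, 1-aligned)

16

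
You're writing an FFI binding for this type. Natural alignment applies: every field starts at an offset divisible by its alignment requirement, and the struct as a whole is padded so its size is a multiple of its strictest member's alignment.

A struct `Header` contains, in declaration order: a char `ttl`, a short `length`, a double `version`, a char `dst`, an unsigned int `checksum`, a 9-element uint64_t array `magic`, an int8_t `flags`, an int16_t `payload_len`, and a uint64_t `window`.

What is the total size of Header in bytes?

@0: ttl [1B, align 1] → 1
+1 pad (align 2)
@2: length [2B, align 2] → 4
+4 pad (align 8)
@8: version [8B, align 8] → 16
@16: dst [1B, align 1] → 17
+3 pad (align 4)
@20: checksum [4B, align 4] → 24
@24: magic [72B, align 8] → 96
@96: flags [1B, align 1] → 97
+1 pad (align 2)
@98: payload_len [2B, align 2] → 100
+4 pad (align 8)
@104: window [8B, align 8] → 112
size 112, align 8

112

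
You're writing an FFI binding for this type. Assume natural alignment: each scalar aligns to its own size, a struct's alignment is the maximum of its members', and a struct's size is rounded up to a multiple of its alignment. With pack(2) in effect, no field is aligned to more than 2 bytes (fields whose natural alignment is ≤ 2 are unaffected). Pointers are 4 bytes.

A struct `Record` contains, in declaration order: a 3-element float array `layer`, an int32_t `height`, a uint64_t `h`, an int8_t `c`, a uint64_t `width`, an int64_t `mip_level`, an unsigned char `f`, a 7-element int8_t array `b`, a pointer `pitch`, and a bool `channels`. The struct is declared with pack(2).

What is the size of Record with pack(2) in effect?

@0: layer [12B, align 2] → 12
@12: height [4B, align 2] → 16
@16: h [8B, align 2] → 24
@24: c [1B, align 1] → 25
+1 pad (align 2)
@26: width [8B, align 2] → 34
@34: mip_level [8B, align 2] → 42
@42: f [1B, align 1] → 43
@43: b [7B, align 1] → 50
@50: pitch [4B, align 2] → 54
@54: channels [1B, align 1] → 55
+1 tail pad (align 2)
size 56, align 2

56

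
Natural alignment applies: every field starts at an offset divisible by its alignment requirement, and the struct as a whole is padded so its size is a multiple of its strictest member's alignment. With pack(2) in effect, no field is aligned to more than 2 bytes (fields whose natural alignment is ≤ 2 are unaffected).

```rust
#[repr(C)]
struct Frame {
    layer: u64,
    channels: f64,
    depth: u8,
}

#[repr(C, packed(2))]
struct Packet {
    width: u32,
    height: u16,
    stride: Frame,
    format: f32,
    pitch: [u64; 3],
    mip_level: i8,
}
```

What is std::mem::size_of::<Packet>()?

Frame: @0: layer [8B, align 8] → 8; @8: channels [8B, align 8] → 16; @16: depth [1B, align 1] → 17; +7 tail pad (align 8); size 24, align 8
@0: width [4B, align 2] → 4
@4: height [2B, align 2] → 6
@6: stride [24B, align 2] → 30
@30: format [4B, align 2] → 34
@34: pitch [24B, align 2] → 58
@58: mip_level [1B, align 1] → 59
+1 tail pad (align 2)
size 60, align 2

60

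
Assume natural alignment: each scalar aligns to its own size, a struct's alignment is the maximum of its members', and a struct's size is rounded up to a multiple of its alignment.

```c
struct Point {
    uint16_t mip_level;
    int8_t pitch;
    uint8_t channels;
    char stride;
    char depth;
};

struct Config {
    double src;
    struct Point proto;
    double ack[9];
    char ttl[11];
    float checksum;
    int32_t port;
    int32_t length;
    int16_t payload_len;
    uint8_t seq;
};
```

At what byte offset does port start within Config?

Point: 0..2  mip_level  (2B, 2-aligned); 2..3  pitch  (1B, 1-aligned); 3..4  channels  (1B, 1-aligned); 4..5  stride  (1B, 1-aligned); 5..6  depth  (1B, 1-aligned); sizeof = 6, alignof = 2
0..8  src  (8B, 8-aligned)
8..14  proto  (6B, 2-aligned)
14..16  -- padding (2B)
16..88  ack  (72B, 8-aligned)
88..99  ttl  (11B, 1-aligned)
99..100  -- padding (1B)
100..104  checksum  (4B, 4-aligned)
104..108  port  (4B, 4-aligned)

104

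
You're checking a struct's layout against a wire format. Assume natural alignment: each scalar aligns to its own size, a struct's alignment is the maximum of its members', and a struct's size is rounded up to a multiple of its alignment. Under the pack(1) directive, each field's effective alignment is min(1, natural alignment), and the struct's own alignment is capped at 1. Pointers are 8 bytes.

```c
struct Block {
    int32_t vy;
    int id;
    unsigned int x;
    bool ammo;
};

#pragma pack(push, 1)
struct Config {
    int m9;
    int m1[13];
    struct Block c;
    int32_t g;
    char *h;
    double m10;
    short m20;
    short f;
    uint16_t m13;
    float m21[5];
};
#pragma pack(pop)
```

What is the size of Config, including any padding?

118

Block: 0..4  vy  (4B, 4-aligned); 4..8  id  (4B, 4-aligned); 8..12  x  (4B, 4-aligned); 12..13  ammo  (1B, 1-aligned); 13..16  -- tail padding (3B); sizeof = 16, alignof = 4
0..4  m9  (4B, 1-aligned)
4..56  m1  (52B, 1-aligned)
56..72  c  (16B, 1-aligned)
72..76  g  (4B, 1-aligned)
76..84  h  (8B, 1-aligned)
84..92  m10  (8B, 1-aligned)
92..94  m20  (2B, 1-aligned)
94..96  f  (2B, 1-aligned)
96..98  m13  (2B, 1-aligned)
98..118  m21  (20B, 1-aligned)
sizeof = 118, alignof = 1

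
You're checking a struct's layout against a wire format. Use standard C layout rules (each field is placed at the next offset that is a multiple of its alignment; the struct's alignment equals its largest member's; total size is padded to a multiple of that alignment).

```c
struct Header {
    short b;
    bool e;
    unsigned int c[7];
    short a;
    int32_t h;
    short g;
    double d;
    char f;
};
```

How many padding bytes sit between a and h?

0..2  b  (2B, 2-aligned)
2..3  e  (1B, 1-aligned)
3..4  -- padding (1B)
4..32  c  (28B, 4-aligned)
32..34  a  (2B, 2-aligned)
34..36  -- padding (2B)
36..40  h  (4B, 4-aligned)

2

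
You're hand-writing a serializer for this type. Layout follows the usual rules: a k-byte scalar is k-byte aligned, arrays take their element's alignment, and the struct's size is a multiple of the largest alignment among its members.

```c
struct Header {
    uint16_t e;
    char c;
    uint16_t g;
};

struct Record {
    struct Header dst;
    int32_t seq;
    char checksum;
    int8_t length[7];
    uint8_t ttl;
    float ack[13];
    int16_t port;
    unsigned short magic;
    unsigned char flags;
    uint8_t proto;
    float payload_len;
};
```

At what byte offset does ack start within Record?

24

Header: 0..2  e  (2B, 2-aligned); 2..3  c  (1B, 1-aligned); 3..4  -- padding (1B); 4..6  g  (2B, 2-aligned); sizeof = 6, alignof = 2
0..6  dst  (6B, 2-aligned)
6..8  -- padding (2B)
8..12  seq  (4B, 4-aligned)
12..13  checksum  (1B, 1-aligned)
13..20  length  (7B, 1-aligned)
20..21  ttl  (1B, 1-aligned)
21..24  -- padding (3B)
24..76  ack  (52B, 4-aligned)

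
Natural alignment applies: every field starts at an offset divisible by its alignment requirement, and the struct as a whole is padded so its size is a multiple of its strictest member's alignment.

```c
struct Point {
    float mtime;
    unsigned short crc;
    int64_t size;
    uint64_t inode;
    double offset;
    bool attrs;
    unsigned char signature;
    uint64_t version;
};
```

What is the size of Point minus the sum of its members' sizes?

@0: mtime [4B, align 4] → 4
@4: crc [2B, align 2] → 6
+2 pad (align 8)
@8: size [8B, align 8] → 16
@16: inode [8B, align 8] → 24
@24: offset [8B, align 8] → 32
@32: attrs [1B, align 1] → 33
@33: signature [1B, align 1] → 34
+6 pad (align 8)
@40: version [8B, align 8] → 48
size 48, align 8
data bytes 40, size 48 → padding 8

8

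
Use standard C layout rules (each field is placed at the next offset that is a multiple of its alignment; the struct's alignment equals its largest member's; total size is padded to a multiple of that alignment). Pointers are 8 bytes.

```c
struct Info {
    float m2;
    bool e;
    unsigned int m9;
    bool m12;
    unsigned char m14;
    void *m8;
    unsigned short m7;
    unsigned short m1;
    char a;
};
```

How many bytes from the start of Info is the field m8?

@0: m2 [4B, align 4] → 4
@4: e [1B, align 1] → 5
+3 pad (align 4)
@8: m9 [4B, align 4] → 12
@12: m12 [1B, align 1] → 13
@13: m14 [1B, align 1] → 14
+2 pad (align 8)
@16: m8 [8B, align 8] → 24

16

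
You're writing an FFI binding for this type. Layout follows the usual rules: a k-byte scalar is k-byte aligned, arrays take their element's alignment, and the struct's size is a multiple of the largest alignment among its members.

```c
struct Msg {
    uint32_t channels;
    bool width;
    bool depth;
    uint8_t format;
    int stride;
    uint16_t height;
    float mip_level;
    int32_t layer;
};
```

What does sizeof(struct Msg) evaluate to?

24 bytes

@0: channels [4B, align 4] → 4
@4: width [1B, align 1] → 5
@5: depth [1B, align 1] → 6
@6: format [1B, align 1] → 7
+1 pad (align 4)
@8: stride [4B, align 4] → 12
@12: height [2B, align 2] → 14
+2 pad (align 4)
@16: mip_level [4B, align 4] → 20
@20: layer [4B, align 4] → 24
size 24, align 4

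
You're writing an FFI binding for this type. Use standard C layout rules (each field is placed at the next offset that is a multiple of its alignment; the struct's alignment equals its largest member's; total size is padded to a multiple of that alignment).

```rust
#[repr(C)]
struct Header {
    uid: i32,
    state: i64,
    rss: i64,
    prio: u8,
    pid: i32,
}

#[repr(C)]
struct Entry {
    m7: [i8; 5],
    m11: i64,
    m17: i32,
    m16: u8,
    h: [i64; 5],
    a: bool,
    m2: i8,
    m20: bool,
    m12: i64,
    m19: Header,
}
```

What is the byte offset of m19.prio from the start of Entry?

104

Header: uid at 0 (size 4, align 4) → ends 4; pad 4 to align 8 for state; state at 8 (size 8, align 8) → ends 16; rss at 16 (size 8, align 8) → ends 24; prio at 24 (size 1, align 1) → ends 25; pad 3 to align 4 for pid; pid at 28 (size 4, align 4) → ends 32; total 32 bytes, alignment 8
m7 at 0 (size 5, align 1) → ends 5
pad 3 to align 8 for m11
m11 at 8 (size 8, align 8) → ends 16
m17 at 16 (size 4, align 4) → ends 20
m16 at 20 (size 1, align 1) → ends 21
pad 3 to align 8 for h
h at 24 (size 40, align 8) → ends 64
a at 64 (size 1, align 1) → ends 65
m2 at 65 (size 1, align 1) → ends 66
m20 at 66 (size 1, align 1) → ends 67
pad 5 to align 8 for m12
m12 at 72 (size 8, align 8) → ends 80
m19 at 80 (size 32, align 8) → ends 112
within Header: prio at 24
80 + 24 = 104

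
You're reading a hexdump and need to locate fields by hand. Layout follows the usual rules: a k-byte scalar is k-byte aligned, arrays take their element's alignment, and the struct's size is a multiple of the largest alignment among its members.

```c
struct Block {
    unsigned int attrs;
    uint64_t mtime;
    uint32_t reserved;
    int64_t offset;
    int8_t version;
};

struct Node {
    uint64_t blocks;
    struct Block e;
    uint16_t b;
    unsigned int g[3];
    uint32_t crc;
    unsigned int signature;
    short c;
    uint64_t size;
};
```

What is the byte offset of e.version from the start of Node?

Block: 0..4  attrs  (4B, 4-aligned); 4..8  -- padding (4B); 8..16  mtime  (8B, 8-aligned); 16..20  reserved  (4B, 4-aligned); 20..24  -- padding (4B); 24..32  offset  (8B, 8-aligned); 32..33  version  (1B, 1-aligned); 33..40  -- tail padding (7B); sizeof = 40, alignof = 8
0..8  blocks  (8B, 8-aligned)
8..48  e  (40B, 8-aligned)
within Block: version at 32
8 + 32 = 40

40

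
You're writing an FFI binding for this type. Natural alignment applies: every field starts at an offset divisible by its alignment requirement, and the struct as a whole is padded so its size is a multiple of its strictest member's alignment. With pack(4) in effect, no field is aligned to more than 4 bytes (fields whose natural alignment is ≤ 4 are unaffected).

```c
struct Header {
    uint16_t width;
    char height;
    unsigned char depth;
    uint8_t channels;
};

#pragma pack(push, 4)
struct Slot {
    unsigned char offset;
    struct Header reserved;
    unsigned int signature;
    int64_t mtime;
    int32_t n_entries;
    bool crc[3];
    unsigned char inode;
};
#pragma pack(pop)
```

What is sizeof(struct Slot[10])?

Header: 0..2  width  (2B, 2-aligned); 2..3  height  (1B, 1-aligned); 3..4  depth  (1B, 1-aligned); 4..5  channels  (1B, 1-aligned); 5..6  -- tail padding (1B); sizeof = 6, alignof = 2
0..1  offset  (1B, 1-aligned)
1..2  -- padding (1B)
2..8  reserved  (6B, 2-aligned)
8..12  signature  (4B, 4-aligned)
12..20  mtime  (8B, 4-aligned)
20..24  n_entries  (4B, 4-aligned)
24..27  crc  (3B, 1-aligned)
27..28  inode  (1B, 1-aligned)
sizeof = 28, alignof = 4
array of 10: 10 × 28 = 280

280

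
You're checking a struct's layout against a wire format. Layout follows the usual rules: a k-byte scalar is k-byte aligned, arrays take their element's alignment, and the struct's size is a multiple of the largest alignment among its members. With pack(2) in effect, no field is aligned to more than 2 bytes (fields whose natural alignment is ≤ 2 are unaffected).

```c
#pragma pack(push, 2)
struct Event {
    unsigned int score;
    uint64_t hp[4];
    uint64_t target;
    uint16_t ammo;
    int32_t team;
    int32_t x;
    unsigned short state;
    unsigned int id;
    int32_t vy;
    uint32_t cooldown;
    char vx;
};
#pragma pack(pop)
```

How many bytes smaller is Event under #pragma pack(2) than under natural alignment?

10

natural layout:
  score at 0 (size 4, align 4) → ends 4
  pad 4 to align 8 for hp
  hp at 8 (size 32, align 8) → ends 40
  target at 40 (size 8, align 8) → ends 48
  ammo at 48 (size 2, align 2) → ends 50
  pad 2 to align 4 for team
  team at 52 (size 4, align 4) → ends 56
  x at 56 (size 4, align 4) → ends 60
  state at 60 (size 2, align 2) → ends 62
  pad 2 to align 4 for id
  id at 64 (size 4, align 4) → ends 68
  vy at 68 (size 4, align 4) → ends 72
  cooldown at 72 (size 4, align 4) → ends 76
  vx at 76 (size 1, align 1) → ends 77
  tail pad 3 to reach multiple of 8
  total 80 bytes, alignment 8
packed(2) layout:
  score at 0 (size 4, align 2) → ends 4
  hp at 4 (size 32, align 2) → ends 36
  target at 36 (size 8, align 2) → ends 44
  ammo at 44 (size 2, align 2) → ends 46
  team at 46 (size 4, align 2) → ends 50
  x at 50 (size 4, align 2) → ends 54
  state at 54 (size 2, align 2) → ends 56
  id at 56 (size 4, align 2) → ends 60
  vy at 60 (size 4, align 2) → ends 64
  cooldown at 64 (size 4, align 2) → ends 68
  vx at 68 (size 1, align 1) → ends 69
  tail pad 1 to reach multiple of 2
  total 70 bytes, alignment 2
80 − 70 = 10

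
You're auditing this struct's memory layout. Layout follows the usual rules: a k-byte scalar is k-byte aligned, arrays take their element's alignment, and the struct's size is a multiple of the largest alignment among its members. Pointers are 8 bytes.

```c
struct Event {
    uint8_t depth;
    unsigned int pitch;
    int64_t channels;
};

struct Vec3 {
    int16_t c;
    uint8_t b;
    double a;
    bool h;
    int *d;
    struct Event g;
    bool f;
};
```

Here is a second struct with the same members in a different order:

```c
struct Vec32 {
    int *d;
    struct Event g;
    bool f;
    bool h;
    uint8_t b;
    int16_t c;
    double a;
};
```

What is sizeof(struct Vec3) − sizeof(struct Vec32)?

16

Event: depth at 0 (size 1, align 1) → ends 1; pad 3 to align 4 for pitch; pitch at 4 (size 4, align 4) → ends 8; channels at 8 (size 8, align 8) → ends 16; total 16 bytes, alignment 8
c at 0 (size 2, align 2) → ends 2
b at 2 (size 1, align 1) → ends 3
pad 5 to align 8 for a
a at 8 (size 8, align 8) → ends 16
h at 16 (size 1, align 1) → ends 17
pad 7 to align 8 for d
d at 24 (size 8, align 8) → ends 32
g at 32 (size 16, align 8) → ends 48
f at 48 (size 1, align 1) → ends 49
tail pad 7 to reach multiple of 8
total 56 bytes, alignment 8
— Vec32 —
d at 0 (size 8, align 8) → ends 8
g at 8 (size 16, align 8) → ends 24
f at 24 (size 1, align 1) → ends 25
h at 25 (size 1, align 1) → ends 26
b at 26 (size 1, align 1) → ends 27
pad 1 to align 2 for c
c at 28 (size 2, align 2) → ends 30
pad 2 to align 8 for a
a at 32 (size 8, align 8) → ends 40
total 40 bytes, alignment 8
56 − 40 = 16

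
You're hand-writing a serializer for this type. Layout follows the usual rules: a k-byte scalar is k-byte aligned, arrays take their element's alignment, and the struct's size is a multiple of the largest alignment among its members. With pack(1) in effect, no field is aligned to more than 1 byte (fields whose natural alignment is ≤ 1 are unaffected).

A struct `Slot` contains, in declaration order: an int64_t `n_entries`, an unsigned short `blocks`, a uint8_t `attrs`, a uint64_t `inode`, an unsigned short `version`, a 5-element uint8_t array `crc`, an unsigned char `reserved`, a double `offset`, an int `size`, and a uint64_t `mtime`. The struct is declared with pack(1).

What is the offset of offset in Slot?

n_entries at 0 (size 8, align 1) → ends 8
blocks at 8 (size 2, align 1) → ends 10
attrs at 10 (size 1, align 1) → ends 11
inode at 11 (size 8, align 1) → ends 19
version at 19 (size 2, align 1) → ends 21
crc at 21 (size 5, align 1) → ends 26
reserved at 26 (size 1, align 1) → ends 27
offset at 27 (size 8, align 1) → ends 35

27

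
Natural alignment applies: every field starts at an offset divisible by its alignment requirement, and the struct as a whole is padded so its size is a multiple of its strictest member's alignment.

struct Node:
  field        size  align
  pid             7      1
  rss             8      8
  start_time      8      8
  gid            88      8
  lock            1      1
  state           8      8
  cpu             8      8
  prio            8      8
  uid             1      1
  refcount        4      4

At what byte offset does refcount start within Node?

148

pid at 0 (size 7, align 1) → ends 7
pad 1 to align 8 for rss
rss at 8 (size 8, align 8) → ends 16
start_time at 16 (size 8, align 8) → ends 24
gid at 24 (size 88, align 8) → ends 112
lock at 112 (size 1, align 1) → ends 113
pad 7 to align 8 for state
state at 120 (size 8, align 8) → ends 128
cpu at 128 (size 8, align 8) → ends 136
prio at 136 (size 8, align 8) → ends 144
uid at 144 (size 1, align 1) → ends 145
pad 3 to align 4 for refcount
refcount at 148 (size 4, align 4) → ends 152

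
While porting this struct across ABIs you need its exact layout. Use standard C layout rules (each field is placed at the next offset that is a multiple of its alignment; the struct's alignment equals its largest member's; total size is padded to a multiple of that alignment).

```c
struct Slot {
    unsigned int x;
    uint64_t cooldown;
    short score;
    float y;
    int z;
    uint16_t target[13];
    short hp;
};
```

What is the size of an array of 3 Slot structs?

168

0..4  x  (4B, 4-aligned)
4..8  -- padding (4B)
8..16  cooldown  (8B, 8-aligned)
16..18  score  (2B, 2-aligned)
18..20  -- padding (2B)
20..24  y  (4B, 4-aligned)
24..28  z  (4B, 4-aligned)
28..54  target  (26B, 2-aligned)
54..56  hp  (2B, 2-aligned)
sizeof = 56, alignof = 8
array of 3: 3 × 56 = 168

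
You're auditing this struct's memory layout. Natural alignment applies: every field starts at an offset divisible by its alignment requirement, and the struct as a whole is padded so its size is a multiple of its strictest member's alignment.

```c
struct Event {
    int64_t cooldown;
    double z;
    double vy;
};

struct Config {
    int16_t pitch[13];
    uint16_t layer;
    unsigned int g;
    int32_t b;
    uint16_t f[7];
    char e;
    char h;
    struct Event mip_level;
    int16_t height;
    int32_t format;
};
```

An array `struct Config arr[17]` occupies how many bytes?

1496

Event: @0: cooldown [8B, align 8] → 8; @8: z [8B, align 8] → 16; @16: vy [8B, align 8] → 24; size 24, align 8
@0: pitch [26B, align 2] → 26
@26: layer [2B, align 2] → 28
@28: g [4B, align 4] → 32
@32: b [4B, align 4] → 36
@36: f [14B, align 2] → 50
@50: e [1B, align 1] → 51
@51: h [1B, align 1] → 52
+4 pad (align 8)
@56: mip_level [24B, align 8] → 80
@80: height [2B, align 2] → 82
+2 pad (align 4)
@84: format [4B, align 4] → 88
size 88, align 8
array of 17: 17 × 88 = 1496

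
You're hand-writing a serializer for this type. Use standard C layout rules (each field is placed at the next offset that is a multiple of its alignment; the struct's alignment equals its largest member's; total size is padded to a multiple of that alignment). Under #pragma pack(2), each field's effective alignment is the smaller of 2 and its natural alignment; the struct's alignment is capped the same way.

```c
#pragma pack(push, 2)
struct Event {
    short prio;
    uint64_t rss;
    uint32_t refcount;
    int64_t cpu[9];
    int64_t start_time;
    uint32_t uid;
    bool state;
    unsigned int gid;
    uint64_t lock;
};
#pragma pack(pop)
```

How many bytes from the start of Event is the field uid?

prio at 0 (size 2, align 2) → ends 2
rss at 2 (size 8, align 2) → ends 10
refcount at 10 (size 4, align 2) → ends 14
cpu at 14 (size 72, align 2) → ends 86
start_time at 86 (size 8, align 2) → ends 94
uid at 94 (size 4, align 2) → ends 98

94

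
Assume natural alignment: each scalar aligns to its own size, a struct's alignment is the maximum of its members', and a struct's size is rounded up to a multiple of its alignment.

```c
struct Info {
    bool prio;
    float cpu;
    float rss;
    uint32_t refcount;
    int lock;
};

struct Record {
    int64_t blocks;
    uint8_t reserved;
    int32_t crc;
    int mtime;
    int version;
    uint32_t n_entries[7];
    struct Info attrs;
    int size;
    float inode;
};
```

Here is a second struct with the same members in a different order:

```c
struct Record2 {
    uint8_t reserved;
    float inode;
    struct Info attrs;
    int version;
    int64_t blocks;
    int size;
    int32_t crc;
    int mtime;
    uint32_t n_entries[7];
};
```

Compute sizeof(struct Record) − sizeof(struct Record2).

0

Info: prio at 0 (size 1, align 1) → ends 1; pad 3 to align 4 for cpu; cpu at 4 (size 4, align 4) → ends 8; rss at 8 (size 4, align 4) → ends 12; refcount at 12 (size 4, align 4) → ends 16; lock at 16 (size 4, align 4) → ends 20; total 20 bytes, alignment 4
blocks at 0 (size 8, align 8) → ends 8
reserved at 8 (size 1, align 1) → ends 9
pad 3 to align 4 for crc
crc at 12 (size 4, align 4) → ends 16
mtime at 16 (size 4, align 4) → ends 20
version at 20 (size 4, align 4) → ends 24
n_entries at 24 (size 28, align 4) → ends 52
attrs at 52 (size 20, align 4) → ends 72
size at 72 (size 4, align 4) → ends 76
inode at 76 (size 4, align 4) → ends 80
total 80 bytes, alignment 8
— Record2 —
reserved at 0 (size 1, align 1) → ends 1
pad 3 to align 4 for inode
inode at 4 (size 4, align 4) → ends 8
attrs at 8 (size 20, align 4) → ends 28
version at 28 (size 4, align 4) → ends 32
blocks at 32 (size 8, align 8) → ends 40
size at 40 (size 4, align 4) → ends 44
crc at 44 (size 4, align 4) → ends 48
mtime at 48 (size 4, align 4) → ends 52
n_entries at 52 (size 28, align 4) → ends 80
total 80 bytes, alignment 8
80 − 80 = 0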